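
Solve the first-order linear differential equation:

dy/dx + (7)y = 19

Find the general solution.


P(x) = 7, Q(x) = 19; integrating factor μ = e^(7x).
(μ y)' = 19e^(7x) ⇒ μ y = (19/7)e^(7x) + C.
Divide by μ: y = 19/7 + Ce^(-7x).


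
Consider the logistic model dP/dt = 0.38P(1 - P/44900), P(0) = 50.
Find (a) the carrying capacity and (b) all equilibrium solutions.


Logistic ODE dP/dt = 0.38P(1 - P/44900) has equilibria where dP/dt = 0, i.e. P = 0 or P = 44900.
The coefficient (1 - P/K) = 0 when P = K, identifying K = 44900 as the carrying capacity.
(a) K = 44900; (b) equilibria P = 0 and P = 44900.


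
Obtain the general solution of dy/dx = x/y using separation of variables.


Separate variables: y dy = x dx.
Integrate both sides: y²/2 = (1/2)x^2 + C₀.
Multiply by 2: y² = x^2 + C.


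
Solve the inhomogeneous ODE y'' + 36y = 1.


Homogeneous part: r² + 36 = 0 ⇒ r = ±6i, so y_h = C₁cos(6x) + C₂sin(6x).
Try constant y_p = A; plug in: 36A = 1 ⇒ A = 1/36.
General solution: y = C₁cos(6x) + C₂sin(6x) + 1/36.


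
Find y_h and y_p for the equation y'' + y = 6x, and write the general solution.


Homogeneous: r² + 1 = 0 ⇒ r = ±1i, y_h = C₁cos(x) + C₂sin(x).
Polynomial forcing; try y_p = Ax + B. Then y_p'' + 1 y_p = 1(Ax + B) = 6x, so B = 0 and A = 6.
General solution: y = C₁cos(x) + C₂sin(x) + 6x.


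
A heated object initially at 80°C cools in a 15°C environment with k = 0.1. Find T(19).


Newton's law: dT/dt = -k(T - T_a) has solution T(t) = T_a + (T₀ - T_a)e^(-kt).
Plug in T_a = 15, T₀ = 80, k = 0.1, t = 19: T(19) = 15 + (65)e^(-1.90) ≈ 24.7°C.


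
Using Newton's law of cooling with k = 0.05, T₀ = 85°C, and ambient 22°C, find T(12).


Newton's law: dT/dt = -k(T - T_a) has solution T(t) = T_a + (T₀ - T_a)e^(-kt).
Plug in T_a = 22, T₀ = 85, k = 0.05, t = 12: T(12) = 22 + (63)e^(-0.60) ≈ 56.6°C.


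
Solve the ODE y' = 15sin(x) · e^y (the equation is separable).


Separate: e^(-y) dy = 15sin(x) dx.
Integrate: -e^(-y) = -15cos(x) + C₀.
Rearrange: e^(-y) = 15cos(x) + C.


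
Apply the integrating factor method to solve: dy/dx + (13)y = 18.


P(x) = 13, Q(x) = 18; integrating factor μ = e^(13x).
(μ y)' = 18e^(13x) ⇒ μ y = (18/13)e^(13x) + C.
Divide by μ: y = 18/13 + Ce^(-13x).


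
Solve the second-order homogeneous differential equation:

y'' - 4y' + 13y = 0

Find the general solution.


Characteristic equation: r² - 4r + 13 = 0.
Discriminant is negative; roots r = 2 ± 3i (complex conjugate pair).
General solution uses e^(α x)(C₁ cos(β x) + C₂ sin(β x)): y = e^(2x)(C₁cos(3x) + C₂sin(3x)).


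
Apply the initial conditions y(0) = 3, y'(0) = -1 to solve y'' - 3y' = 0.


Characteristic roots of r² - 3r = 0 are 3, 0.
General solution y = c₁ e^(3x) + c₂.
Apply y(0) = 3: c₁ + c₂ = 3. Apply y'(0) = -1: 3 c₁ + 0 c₂ = -1.
Solve: c₁ = -1/3, c₂ = 10/3.
Particular solution: y = -(1/3)e^(3x) + 10/3.


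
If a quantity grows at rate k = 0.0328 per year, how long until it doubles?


Exponential growth: P(t) = P₀ e^(0.0328t). Set P(t)/P₀ = 2: e^(0.0328t) = 2.
Solve: t = ln(2)/0.0328 ≈ 21.13 years.


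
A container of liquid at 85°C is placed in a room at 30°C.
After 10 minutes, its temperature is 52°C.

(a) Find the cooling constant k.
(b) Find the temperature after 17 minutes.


Newton's law: T(t) = T_a + (T₀ - T_a)e^(-kt).
(a) Use T(10) = 52: (52 - 30)/(85 - 30) = e^(-k·10), so k = -ln(0.400)/10 ≈ 0.0916.
(b) Apply k to t = 17: T(17) = 30 + (55)e^(-1.558) ≈ 41.6°C.


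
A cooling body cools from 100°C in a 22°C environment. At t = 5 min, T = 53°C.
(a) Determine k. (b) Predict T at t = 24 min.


Newton's law: T(t) = T_a + (T₀ - T_a)e^(-kt).
(a) Use T(5) = 53: (53 - 22)/(100 - 22) = e^(-k·5), so k = -ln(0.397)/5 ≈ 0.1845.
(b) Apply k to t = 24: T(24) = 22 + (78)e^(-4.429) ≈ 22.9°C.


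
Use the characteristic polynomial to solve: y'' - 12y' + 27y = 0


Characteristic equation: r² - 12r + 27 = 0.
Factor: (r - 9)(r - 3) = 0 ⇒ r = 9, 3 (distinct real).
General solution: y = C₁e^(9x) + C₂e^(3x).


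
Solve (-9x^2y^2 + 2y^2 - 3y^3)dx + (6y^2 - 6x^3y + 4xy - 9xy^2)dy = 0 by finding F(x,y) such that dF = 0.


Check exactness: ∂M/∂y = -18x^2y + 4y - 9y^2 and ∂N/∂x = -18x^2y + 4y - 9y^2; equal, so the equation is exact.
Integrate M with respect to x (treating y as constant): ∫M dx = -3x^3y^2 + 2xy^2 - 3xy^3 + h(y).
Differentiate w.r.t. y and set equal to N: the x-dependent terms already match, leaving h'(y) = 6y^2. Integrate: h(y) = 2y^3.
So F(x,y) = 2y^3 - 3x^3y^2 + 2xy^2 - 3xy^3.
General solution: 2y^3 - 3x^3y^2 + 2xy^2 - 3xy^3 = C.


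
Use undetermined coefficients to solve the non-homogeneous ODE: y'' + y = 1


Homogeneous part: r² + 1 = 0 ⇒ r = ±1i, so y_h = C₁cos(x) + C₂sin(x).
Try constant y_p = A; plug in: 1A = 1 ⇒ A = 1.
General solution: y = C₁cos(x) + C₂sin(x) + 1.


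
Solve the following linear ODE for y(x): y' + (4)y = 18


P(x) = 4, Q(x) = 18; integrating factor μ = e^(4x).
(μ y)' = 18e^(4x) ⇒ μ y = (9/2)e^(4x) + C.
Divide by μ: y = 9/2 + Ce^(-4x).


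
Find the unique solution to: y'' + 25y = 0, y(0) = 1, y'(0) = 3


Characteristic roots of r² + 25 = 0 are ±5i, so y = C₁cos(5x) + C₂sin(5x).
Apply y(0) = 1: C₁ = 1. Differentiate and apply y'(0) = 3: 5·C₂ = 3, so C₂ = 3/5.
Particular solution: y = cos(5x) + (3/5)sin(5x).


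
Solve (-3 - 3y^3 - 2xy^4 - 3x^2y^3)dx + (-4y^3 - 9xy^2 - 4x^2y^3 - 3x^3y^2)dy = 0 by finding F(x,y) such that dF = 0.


Check exactness: ∂M/∂y = -9y^2 - 8xy^3 - 9x^2y^2 and ∂N/∂x = -9y^2 - 8xy^3 - 9x^2y^2; equal, so the equation is exact.
Integrate M with respect to x (treating y as constant): ∫M dx = -3x - 3xy^3 - x^2y^4 - x^3y^3 + h(y).
Differentiate w.r.t. y and set equal to N: the x-dependent terms already match, leaving h'(y) = -4y^3. Integrate: h(y) = -y^4.
So F(x,y) = -3x - y^4 - 3xy^3 - x^2y^4 - x^3y^3.
General solution: -3x - y^4 - 3xy^3 - x^2y^4 - x^3y^3 = C.


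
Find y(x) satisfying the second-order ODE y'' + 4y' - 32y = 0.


Characteristic equation: r² + 4r - 32 = 0.
Factor: (r + 8)(r - 4) = 0 ⇒ r = -8, 4 (distinct real).
General solution: y = C₁e^(-8x) + C₂e^(4x).


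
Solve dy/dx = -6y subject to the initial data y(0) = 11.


General solution of y' = -6y is y = Ce^(-6x).
Apply y(0) = 11: C = 11.
Particular solution: y = 11e^(-6x).


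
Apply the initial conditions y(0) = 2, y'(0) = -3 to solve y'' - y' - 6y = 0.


Characteristic roots of r² - r - 6 = 0 are 3, -2.
General solution y = c₁ e^(3x) + c₂ e^(-2x).
Apply y(0) = 2: c₁ + c₂ = 2. Apply y'(0) = -3: 3 c₁ - 2 c₂ = -3.
Solve: c₁ = 1/5, c₂ = 9/5.
Particular solution: y = (1/5)e^(3x) + (9/5)e^(-2x).


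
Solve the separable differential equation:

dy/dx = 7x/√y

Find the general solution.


Separate: √y dy = 7x dx.
Integrate: (2/3)y^(3/2) = (7/2)x² + C.


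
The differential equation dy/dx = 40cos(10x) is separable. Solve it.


g(y) = 1, so integrate directly: y = ∫ 40cos(10x) dx = 4sin(10x) + C.


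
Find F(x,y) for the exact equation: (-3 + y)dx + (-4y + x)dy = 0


Check exactness: ∂M/∂y = 1 and ∂N/∂x = 1; equal, so the equation is exact.
Integrate M with respect to x (treating y as constant): ∫M dx = -3x + xy + h(y).
Differentiate w.r.t. y and set equal to N: the x-dependent terms already match, leaving h'(y) = -4y. Integrate: h(y) = -2y^2.
So F(x,y) = -2y^2 - 3x + xy.
General solution: -2y^2 - 3x + xy = C.


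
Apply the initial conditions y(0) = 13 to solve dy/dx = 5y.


General solution of y' = 5y is y = Ce^(5x).
Apply y(0) = 13: C = 13.
Particular solution: y = 13e^(5x).


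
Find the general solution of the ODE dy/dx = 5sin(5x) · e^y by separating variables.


Separate: e^(-y) dy = 5sin(5x) dx.
Integrate: -e^(-y) = -cos(5x) + C₀.
Rearrange: e^(-y) = cos(5x) + C.


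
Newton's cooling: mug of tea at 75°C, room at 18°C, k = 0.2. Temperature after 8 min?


Newton's law: dT/dt = -k(T - T_a) has solution T(t) = T_a + (T₀ - T_a)e^(-kt).
Plug in T_a = 18, T₀ = 75, k = 0.2, t = 8: T(8) = 18 + (57)e^(-1.60) ≈ 29.5°C.


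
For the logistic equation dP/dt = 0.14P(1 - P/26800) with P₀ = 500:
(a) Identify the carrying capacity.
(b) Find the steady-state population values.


Logistic ODE dP/dt = 0.14P(1 - P/26800) has equilibria where dP/dt = 0, i.e. P = 0 or P = 26800.
The coefficient (1 - P/K) = 0 when P = K, identifying K = 26800 as the carrying capacity.
(a) K = 26800; (b) equilibria P = 0 and P = 26800.


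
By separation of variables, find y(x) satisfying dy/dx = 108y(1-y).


Separate: dy/[y(1-y)] = 108 dx.
Partial fractions: 1/[y(1-y)] = 1/y + 1/(1-y).
Integrate: ln|y/(1-y)| = 108x + C₀.
Solve for y: y = 1/(1 + Ce^(-108x)).


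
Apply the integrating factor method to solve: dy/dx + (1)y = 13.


P(x) = 1, Q(x) = 13; integrating factor μ = e^(x).
(μ y)' = 13e^(x) ⇒ μ y = 13e^(x) + C.
Divide by μ: y = 13 + Ce^(-x).


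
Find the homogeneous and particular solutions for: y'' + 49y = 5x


Homogeneous: r² + 49 = 0 ⇒ r = ±7i, y_h = C₁cos(7x) + C₂sin(7x).
Polynomial forcing; try y_p = Ax + B. Then y_p'' + 49 y_p = 49(Ax + B) = 5x, so B = 0 and A = 5/49.
General solution: y = C₁cos(7x) + C₂sin(7x) + (5/49)x.


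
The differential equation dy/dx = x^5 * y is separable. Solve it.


Separate variables: dy/y = x^5 dx.
Integrate: ln|y| = (1/6)x^6 + C₀.
Exponentiate: y = Ce^((1/6)x^6).


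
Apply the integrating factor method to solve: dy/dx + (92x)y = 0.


P(x) = 92x ⇒ μ = e^(46x²).
Q(x) = 0 so μ y is constant: y = Ce^(-46x²).


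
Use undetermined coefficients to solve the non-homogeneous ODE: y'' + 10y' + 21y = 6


Characteristic roots of r² + 10r + 21 = 0 are -3, -7.
y_h = C₁e^(-3x) + C₂e^(-7x).
Constant forcing; try y_p = A. Then 21A = 6 ⇒ A = 2/7.
General solution: y = C₁e^(-3x) + C₂e^(-7x) + 2/7.


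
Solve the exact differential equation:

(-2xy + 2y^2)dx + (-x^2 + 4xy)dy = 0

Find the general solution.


Check exactness: ∂M/∂y = -2x + 4y and ∂N/∂x = -2x + 4y; equal, so the equation is exact.
Integrate M with respect to x (treating y as constant): ∫M dx = -x^2y + 2xy^2 + h(y).
Differentiate w.r.t. y and set equal to N: all terms match, so h'(y) = 0 and h is a constant absorbed into C.
General solution: -x^2y + 2xy^2 = C.


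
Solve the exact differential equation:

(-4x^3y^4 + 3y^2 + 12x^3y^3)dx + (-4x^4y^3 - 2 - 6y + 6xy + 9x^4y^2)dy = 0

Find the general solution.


Check exactness: ∂M/∂y = -16x^3y^3 + 6y + 36x^3y^2 and ∂N/∂x = -16x^3y^3 + 6y + 36x^3y^2; equal, so the equation is exact.
Integrate M with respect to x (treating y as constant): ∫M dx = -x^4y^4 + 3xy^2 + 3x^4y^3 + h(y).
Differentiate w.r.t. y and set equal to N: the x-dependent terms already match, leaving h'(y) = -2 - 6y. Integrate: h(y) = -2y - 3y^2.
So F(x,y) = -x^4y^4 - 2y - 3y^2 + 3xy^2 + 3x^4y^3.
General solution: -x^4y^4 - 2y - 3y^2 + 3xy^2 + 3x^4y^3 = C.


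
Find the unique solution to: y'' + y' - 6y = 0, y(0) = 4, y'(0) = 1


Characteristic roots of r² + r - 6 = 0 are -3, 2.
General solution y = c₁ e^(-3x) + c₂ e^(2x).
Apply y(0) = 4: c₁ + c₂ = 4. Apply y'(0) = 1: -3 c₁ + 2 c₂ = 1.
Solve: c₁ = 7/5, c₂ = 13/5.
Particular solution: y = (7/5)e^(-3x) + (13/5)e^(2x).


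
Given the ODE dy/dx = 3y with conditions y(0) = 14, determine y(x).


General solution of y' = 3y is y = Ce^(3x).
Apply y(0) = 14: C = 14.
Particular solution: y = 14e^(3x).


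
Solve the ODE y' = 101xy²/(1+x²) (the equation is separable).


Separate: dy/y² = 101x/(1+x²) dx.
Integrate LHS: ∫ dy/y² = -1/y.
Integrate RHS via u = 1+x²: (101/2)ln(1+x²) + C.
Result: -1/y = (101/2)ln(1+x²) + C.


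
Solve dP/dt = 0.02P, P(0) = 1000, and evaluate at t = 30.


The ODE dP/dt = 0.02P has solution P(t) = P(0)e^(0.02t).
Substitute P(0) = 1000 and t = 30: P(30) = 1000 e^(0.60) ≈ 1822.


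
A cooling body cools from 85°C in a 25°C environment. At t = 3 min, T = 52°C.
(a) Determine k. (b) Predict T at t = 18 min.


Newton's law: T(t) = T_a + (T₀ - T_a)e^(-kt).
(a) Use T(3) = 52: (52 - 25)/(85 - 25) = e^(-k·3), so k = -ln(0.450)/3 ≈ 0.2662.
(b) Apply k to t = 18: T(18) = 25 + (60)e^(-4.791) ≈ 25.5°C.


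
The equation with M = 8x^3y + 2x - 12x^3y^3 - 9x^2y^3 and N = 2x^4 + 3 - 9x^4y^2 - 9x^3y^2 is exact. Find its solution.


Check exactness: ∂M/∂y = 8x^3 - 36x^3y^2 - 27x^2y^2 and ∂N/∂x = 8x^3 - 36x^3y^2 - 27x^2y^2; equal, so the equation is exact.
Integrate M with respect to x (treating y as constant): ∫M dx = 2x^4y + x^2 - 3x^4y^3 - 3x^3y^3 + h(y).
Differentiate w.r.t. y and set equal to N: the x-dependent terms already match, leaving h'(y) = 3. Integrate: h(y) = 3y.
So F(x,y) = 2x^4y + x^2 + 3y - 3x^4y^3 - 3x^3y^3.
General solution: 2x^4y + x^2 + 3y - 3x^4y^3 - 3x^3y^3 = C.


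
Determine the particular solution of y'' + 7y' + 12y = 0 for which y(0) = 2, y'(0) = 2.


Characteristic roots of r² + 7r + 12 = 0 are -4, -3.
General solution y = c₁ e^(-4x) + c₂ e^(-3x).
Apply y(0) = 2: c₁ + c₂ = 2. Apply y'(0) = 2: -4 c₁ - 3 c₂ = 2.
Solve: c₁ = -8, c₂ = 10.
Particular solution: y = -8e^(-4x) + 10e^(-3x).


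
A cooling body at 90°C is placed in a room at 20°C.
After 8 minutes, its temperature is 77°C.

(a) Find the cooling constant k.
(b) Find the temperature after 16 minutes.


Newton's law: T(t) = T_a + (T₀ - T_a)e^(-kt).
(a) Use T(8) = 77: (77 - 20)/(90 - 20) = e^(-k·8), so k = -ln(0.814)/8 ≈ 0.0257.
(b) Apply k to t = 16: T(16) = 20 + (70)e^(-0.411) ≈ 66.4°C.


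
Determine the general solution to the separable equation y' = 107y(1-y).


Separate: dy/[y(1-y)] = 107 dx.
Partial fractions: 1/[y(1-y)] = 1/y + 1/(1-y).
Integrate: ln|y/(1-y)| = 107x + C₀.
Solve for y: y = 1/(1 + Ce^(-107x)).


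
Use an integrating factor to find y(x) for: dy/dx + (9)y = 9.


P(x) = 9, Q(x) = 9; integrating factor μ = e^(9x).
(μ y)' = 9e^(9x) ⇒ μ y = e^(9x) + C.
Divide by μ: y = 1 + Ce^(-9x).


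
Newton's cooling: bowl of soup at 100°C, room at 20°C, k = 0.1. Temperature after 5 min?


Newton's law: dT/dt = -k(T - T_a) has solution T(t) = T_a + (T₀ - T_a)e^(-kt).
Plug in T_a = 20, T₀ = 100, k = 0.1, t = 5: T(5) = 20 + (80)e^(-0.50) ≈ 68.5°C.


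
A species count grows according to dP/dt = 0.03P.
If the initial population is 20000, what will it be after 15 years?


The ODE dP/dt = 0.03P has solution P(t) = P(0)e^(0.03t).
Substitute P(0) = 20000 and t = 15: P(15) = 20000 e^(0.45) ≈ 31366.


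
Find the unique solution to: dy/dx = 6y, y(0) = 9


General solution of y' = 6y is y = Ce^(6x).
Apply y(0) = 9: C = 9.
Particular solution: y = 9e^(6x).


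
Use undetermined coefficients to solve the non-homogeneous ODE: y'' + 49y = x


Homogeneous: r² + 49 = 0 ⇒ r = ±7i, y_h = C₁cos(7x) + C₂sin(7x).
Polynomial forcing; try y_p = Ax + B. Then y_p'' + 49 y_p = 49(Ax + B) = x, so B = 0 and A = 1/49.
General solution: y = C₁cos(7x) + C₂sin(7x) + (1/49)x.


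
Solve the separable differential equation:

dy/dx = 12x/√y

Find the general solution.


Separate: √y dy = 12x dx.
Integrate: (2/3)y^(3/2) = 6x² + C.


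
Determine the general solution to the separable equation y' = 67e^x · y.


Separate variables: dy/y = 67e^x dx.
Integrate: ln|y| = 67e^x + C₀.
Exponentiate: y = Ce^(67e^x).


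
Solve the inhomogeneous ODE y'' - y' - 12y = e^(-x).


Characteristic roots of r² - r - 12 = 0 are -3, 4.
y_h = C₁e^(-3x) + C₂e^(4x).
Forcing exponent -1 is not a characteristic root; try y_p = Ae^(-x).
Substitute: A·(1 + (-1)·-1 + (-12)) = A·-10 = 1, so A = -1/10.
General solution: y = C₁e^(-3x) + C₂e^(4x) - (1/10)e^(-x).


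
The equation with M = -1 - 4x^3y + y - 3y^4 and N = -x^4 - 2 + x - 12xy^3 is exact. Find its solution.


Check exactness: ∂M/∂y = -4x^3 + 1 - 12y^3 and ∂N/∂x = -4x^3 + 1 - 12y^3; equal, so the equation is exact.
Integrate M with respect to x (treating y as constant): ∫M dx = -x - x^4y + xy - 3xy^4 + h(y).
Differentiate w.r.t. y and set equal to N: the x-dependent terms already match, leaving h'(y) = -2. Integrate: h(y) = -2y.
So F(x,y) = -x - x^4y - 2y + xy - 3xy^4.
General solution: -x - x^4y - 2y + xy - 3xy^4 = C.


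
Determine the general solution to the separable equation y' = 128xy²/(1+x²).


Separate: dy/y² = 128x/(1+x²) dx.
Integrate LHS: ∫ dy/y² = -1/y.
Integrate RHS via u = 1+x²: 64ln(1+x²) + C.
Result: -1/y = 64ln(1+x²) + C.


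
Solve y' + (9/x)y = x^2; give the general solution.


P(x) = 9/x ⇒ μ = x^9.
(x^9 y)' = x^11 ⇒ x^9 y = x^12/(12) + C.
Solve for y: y = (1/12)x^3 + C/x^9.


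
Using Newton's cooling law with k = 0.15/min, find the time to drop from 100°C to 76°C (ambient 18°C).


From T(t) = T_a + (T₀ - T_a)e^(-kt), set T(t) = 76:
(76 - 18) / (100 - 18) = e^(-0.15t), so t = -ln(0.707)/0.15 ≈ 2.3 minutes.


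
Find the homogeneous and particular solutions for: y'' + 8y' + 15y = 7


Characteristic roots of r² + 8r + 15 = 0 are -5, -3.
y_h = C₁e^(-5x) + C₂e^(-3x).
Constant forcing; try y_p = A. Then 15A = 7 ⇒ A = 7/15.
General solution: y = C₁e^(-5x) + C₂e^(-3x) + 7/15.


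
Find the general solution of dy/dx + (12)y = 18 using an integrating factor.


P(x) = 12, Q(x) = 18; integrating factor μ = e^(12x).
(μ y)' = 18e^(12x) ⇒ μ y = (3/2)e^(12x) + C.
Divide by μ: y = 3/2 + Ce^(-12x).


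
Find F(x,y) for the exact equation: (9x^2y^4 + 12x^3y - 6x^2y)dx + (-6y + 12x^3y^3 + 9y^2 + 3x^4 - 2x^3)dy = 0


Check exactness: ∂M/∂y = 36x^2y^3 + 12x^3 - 6x^2 and ∂N/∂x = 36x^2y^3 + 12x^3 - 6x^2; equal, so the equation is exact.
Integrate M with respect to x (treating y as constant): ∫M dx = 3x^3y^4 + 3x^4y - 2x^3y + h(y).
Differentiate w.r.t. y and set equal to N: the x-dependent terms already match, leaving h'(y) = -6y + 9y^2. Integrate: h(y) = -3y^2 + 3y^3.
So F(x,y) = -3y^2 + 3x^3y^4 + 3y^3 + 3x^4y - 2x^3y.
General solution: -3y^2 + 3x^3y^4 + 3y^3 + 3x^4y - 2x^3y = C.


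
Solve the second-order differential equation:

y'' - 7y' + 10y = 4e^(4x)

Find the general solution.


Characteristic roots of r² - 7r + 10 = 0 are 5, 2.
y_h = C₁e^(5x) + C₂e^(2x).
Forcing exponent 4 is not a characteristic root; try y_p = Ae^(4x).
Substitute: A·(16 + (-7)·4 + (10)) = A·-2 = 4, so A = -2.
General solution: y = C₁e^(5x) + C₂e^(2x) - 2e^(4x).


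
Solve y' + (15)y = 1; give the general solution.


P(x) = 15, Q(x) = 1; integrating factor μ = e^(15x).
(μ y)' = e^(15x) ⇒ μ y = (1/15)e^(15x) + C.
Divide by μ: y = 1/15 + Ce^(-15x).


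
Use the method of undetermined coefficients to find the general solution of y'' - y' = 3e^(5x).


Characteristic roots of r² - r = 0 are 0, 1.
y_h = C₁ + C₂e^(x).
Forcing exponent 5 is not a characteristic root; try y_p = Ae^(5x).
Substitute: A·(25 + (-1)·5 + (0)) = A·20 = 3, so A = 3/20.
General solution: y = C₁ + C₂e^(x) + (3/20)e^(5x).


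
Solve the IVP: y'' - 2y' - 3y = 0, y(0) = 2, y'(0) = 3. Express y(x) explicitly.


Characteristic roots of r² - 2r - 3 = 0 are 3, -1.
General solution y = c₁ e^(3x) + c₂ e^(-x).
Apply y(0) = 2: c₁ + c₂ = 2. Apply y'(0) = 3: 3 c₁ - 1 c₂ = 3.
Solve: c₁ = 5/4, c₂ = 3/4.
Particular solution: y = (5/4)e^(3x) + (3/4)e^(-x).


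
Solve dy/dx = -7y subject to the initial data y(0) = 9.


General solution of y' = -7y is y = Ce^(-7x).
Apply y(0) = 9: C = 9.
Particular solution: y = 9e^(-7x).


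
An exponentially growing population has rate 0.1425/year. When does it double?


Exponential growth: P(t) = P₀ e^(0.1425t). Set P(t)/P₀ = 2: e^(0.1425t) = 2.
Solve: t = ln(2)/0.1425 ≈ 4.86 years.


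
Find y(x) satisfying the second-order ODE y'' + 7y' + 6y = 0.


Characteristic equation: r² + 7r + 6 = 0.
Factor: (r + 1)(r + 6) = 0 ⇒ r = -1, -6 (distinct real).
General solution: y = C₁e^(-x) + C₂e^(-6x).


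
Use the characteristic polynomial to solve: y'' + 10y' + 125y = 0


Characteristic equation: r² + 10r + 125 = 0.
Discriminant is negative; roots r = -5 ± 10i (complex conjugate pair).
General solution uses e^(α x)(C₁ cos(β x) + C₂ sin(β x)): y = e^(-5x)(C₁cos(10x) + C₂sin(10x)).


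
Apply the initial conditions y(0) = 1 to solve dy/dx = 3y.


General solution of y' = 3y is y = Ce^(3x).
Apply y(0) = 1: C = 1.
Particular solution: y = e^(3x).


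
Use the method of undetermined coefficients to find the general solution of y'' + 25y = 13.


Homogeneous part: r² + 25 = 0 ⇒ r = ±5i, so y_h = C₁cos(5x) + C₂sin(5x).
Try constant y_p = A; plug in: 25A = 13 ⇒ A = 13/25.
General solution: y = C₁cos(5x) + C₂sin(5x) + 13/25.


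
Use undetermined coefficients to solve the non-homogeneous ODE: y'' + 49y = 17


Homogeneous part: r² + 49 = 0 ⇒ r = ±7i, so y_h = C₁cos(7x) + C₂sin(7x).
Try constant y_p = A; plug in: 49A = 17 ⇒ A = 17/49.
General solution: y = C₁cos(7x) + C₂sin(7x) + 17/49.


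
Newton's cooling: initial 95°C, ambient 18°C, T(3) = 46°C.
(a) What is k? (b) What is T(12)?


Newton's law: T(t) = T_a + (T₀ - T_a)e^(-kt).
(a) Use T(3) = 46: (46 - 18)/(95 - 18) = e^(-k·3), so k = -ln(0.364)/3 ≈ 0.3372.
(b) Apply k to t = 12: T(12) = 18 + (77)e^(-4.046) ≈ 19.3°C.


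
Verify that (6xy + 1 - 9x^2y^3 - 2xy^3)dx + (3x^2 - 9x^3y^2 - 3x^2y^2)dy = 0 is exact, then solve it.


Check exactness: ∂M/∂y = 6x - 27x^2y^2 - 6xy^2 and ∂N/∂x = 6x - 27x^2y^2 - 6xy^2; equal, so the equation is exact.
Integrate M with respect to x (treating y as constant): ∫M dx = 3x^2y + x - 3x^3y^3 - x^2y^3 + h(y).
Differentiate w.r.t. y and set equal to N: all terms match, so h'(y) = 0 and h is a constant absorbed into C.
General solution: 3x^2y + x - 3x^3y^3 - x^2y^3 = C.


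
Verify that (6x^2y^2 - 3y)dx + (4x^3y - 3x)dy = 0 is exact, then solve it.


Check exactness: ∂M/∂y = 12x^2y - 3 and ∂N/∂x = 12x^2y - 3; equal, so the equation is exact.
Integrate M with respect to x (treating y as constant): ∫M dx = 2x^3y^2 - 3xy + h(y).
Differentiate w.r.t. y and set equal to N: all terms match, so h'(y) = 0 and h is a constant absorbed into C.
General solution: 2x^3y^2 - 3xy = C.


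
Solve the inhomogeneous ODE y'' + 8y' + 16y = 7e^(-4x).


Characteristic polynomial (r + 4)² = 0; repeated root r = -4.
y_h = (C₁ + C₂x)e^(-4x). Forcing matches the repeated root (resonance), so try y_p = Ax² e^(-4x).
Substitute and solve for A: 2A = 7, so A = 7/2.
General solution: y = (C₁ + C₂x + (7/2)x²)e^(-4x).


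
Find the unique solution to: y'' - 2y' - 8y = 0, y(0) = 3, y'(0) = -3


Characteristic roots of r² - 2r - 8 = 0 are 4, -2.
General solution y = c₁ e^(4x) + c₂ e^(-2x).
Apply y(0) = 3: c₁ + c₂ = 3. Apply y'(0) = -3: 4 c₁ - 2 c₂ = -3.
Solve: c₁ = 1/2, c₂ = 5/2.
Particular solution: y = (1/2)e^(4x) + (5/2)e^(-2x).


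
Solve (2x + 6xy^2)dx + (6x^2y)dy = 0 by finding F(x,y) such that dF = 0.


Check exactness: ∂M/∂y = 12xy and ∂N/∂x = 12xy; equal, so the equation is exact.
Integrate M with respect to x (treating y as constant): ∫M dx = x^2 + 3x^2y^2 + h(y).
Differentiate w.r.t. y and set equal to N: all terms match, so h'(y) = 0 and h is a constant absorbed into C.
General solution: x^2 + 3x^2y^2 = C.


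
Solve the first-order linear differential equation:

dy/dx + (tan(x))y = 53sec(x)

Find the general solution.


P(x) = tan(x) ⇒ μ = e^(∫tan(x)dx) = sec(x).
(sec(x) y)' = 53sec²(x) ⇒ sec(x) y = 53tan(x) + C.
Multiply by cos(x): y = 53sin(x) + C·cos(x).


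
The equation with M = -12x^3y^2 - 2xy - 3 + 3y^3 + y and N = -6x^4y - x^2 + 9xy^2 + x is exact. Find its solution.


Check exactness: ∂M/∂y = -24x^3y - 2x + 9y^2 + 1 and ∂N/∂x = -24x^3y - 2x + 9y^2 + 1; equal, so the equation is exact.
Integrate M with respect to x (treating y as constant): ∫M dx = -3x^4y^2 - x^2y - 3x + 3xy^3 + xy + h(y).
Differentiate w.r.t. y and set equal to N: all terms match, so h'(y) = 0 and h is a constant absorbed into C.
General solution: -3x^4y^2 - x^2y - 3x + 3xy^3 + xy = C.


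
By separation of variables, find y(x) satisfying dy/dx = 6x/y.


Separate variables: y dy = 6x dx.
Integrate both sides: y²/2 = 3x^2 + C₀.
Multiply by 2: y² = 6x^2 + C.


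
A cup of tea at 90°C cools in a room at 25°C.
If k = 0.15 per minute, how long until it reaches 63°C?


From T(t) = T_a + (T₀ - T_a)e^(-kt), set T(t) = 63:
(63 - 25) / (90 - 25) = e^(-0.15t), so t = -ln(0.585)/0.15 ≈ 3.6 minutes.


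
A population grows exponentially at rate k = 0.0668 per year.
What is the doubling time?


Exponential growth: P(t) = P₀ e^(0.0668t). Set P(t)/P₀ = 2: e^(0.0668t) = 2.
Solve: t = ln(2)/0.0668 ≈ 10.38 years.


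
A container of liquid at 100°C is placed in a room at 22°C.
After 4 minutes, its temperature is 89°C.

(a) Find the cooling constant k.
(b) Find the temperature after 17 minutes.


Newton's law: T(t) = T_a + (T₀ - T_a)e^(-kt).
(a) Use T(4) = 89: (89 - 22)/(100 - 22) = e^(-k·4), so k = -ln(0.859)/4 ≈ 0.0380.
(b) Apply k to t = 17: T(17) = 22 + (78)e^(-0.646) ≈ 62.9°C.


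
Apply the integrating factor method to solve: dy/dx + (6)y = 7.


P(x) = 6, Q(x) = 7; integrating factor μ = e^(6x).
(μ y)' = 7e^(6x) ⇒ μ y = (7/6)e^(6x) + C.
Divide by μ: y = 7/6 + Ce^(-6x).


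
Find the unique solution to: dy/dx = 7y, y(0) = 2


General solution of y' = 7y is y = Ce^(7x).
Apply y(0) = 2: C = 2.
Particular solution: y = 2e^(7x).


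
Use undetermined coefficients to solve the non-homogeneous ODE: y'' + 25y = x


Homogeneous: r² + 25 = 0 ⇒ r = ±5i, y_h = C₁cos(5x) + C₂sin(5x).
Polynomial forcing; try y_p = Ax + B. Then y_p'' + 25 y_p = 25(Ax + B) = x, so B = 0 and A = 1/25.
General solution: y = C₁cos(5x) + C₂sin(5x) + (1/25)x.


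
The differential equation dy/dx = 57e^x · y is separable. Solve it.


Separate variables: dy/y = 57e^x dx.
Integrate: ln|y| = 57e^x + C₀.
Exponentiate: y = Ce^(57e^x).


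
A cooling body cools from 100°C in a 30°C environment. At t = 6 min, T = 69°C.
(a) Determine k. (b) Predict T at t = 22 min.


Newton's law: T(t) = T_a + (T₀ - T_a)e^(-kt).
(a) Use T(6) = 69: (69 - 30)/(100 - 30) = e^(-k·6), so k = -ln(0.557)/6 ≈ 0.0975.
(b) Apply k to t = 22: T(22) = 30 + (70)e^(-2.145) ≈ 38.2°C.


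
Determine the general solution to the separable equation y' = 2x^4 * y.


Separate variables: dy/y = 2x^4 dx.
Integrate: ln|y| = (2/5)x^5 + C₀.
Exponentiate: y = Ce^((2/5)x^5).


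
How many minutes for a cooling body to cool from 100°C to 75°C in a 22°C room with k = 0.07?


From T(t) = T_a + (T₀ - T_a)e^(-kt), set T(t) = 75:
(75 - 22) / (100 - 22) = e^(-0.07t), so t = -ln(0.679)/0.07 ≈ 5.5 minutes.


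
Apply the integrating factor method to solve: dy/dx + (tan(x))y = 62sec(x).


P(x) = tan(x) ⇒ μ = e^(∫tan(x)dx) = sec(x).
(sec(x) y)' = 62sec²(x) ⇒ sec(x) y = 62tan(x) + C.
Multiply by cos(x): y = 62sin(x) + C·cos(x).


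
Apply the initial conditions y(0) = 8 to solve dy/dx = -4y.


General solution of y' = -4y is y = Ce^(-4x).
Apply y(0) = 8: C = 8.
Particular solution: y = 8e^(-4x).


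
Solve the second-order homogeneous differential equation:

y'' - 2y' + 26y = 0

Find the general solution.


Characteristic equation: r² - 2r + 26 = 0.
Discriminant is negative; roots r = 1 ± 5i (complex conjugate pair).
General solution uses e^(α x)(C₁ cos(β x) + C₂ sin(β x)): y = e^(x)(C₁cos(5x) + C₂sin(5x)).


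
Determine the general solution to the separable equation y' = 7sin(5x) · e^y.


Separate: e^(-y) dy = 7sin(5x) dx.
Integrate: -e^(-y) = -(7/5)cos(5x) + C₀.
Rearrange: e^(-y) = (7/5)cos(5x) + C.


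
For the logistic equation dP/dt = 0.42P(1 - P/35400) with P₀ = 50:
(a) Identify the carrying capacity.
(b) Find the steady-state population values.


Logistic ODE dP/dt = 0.42P(1 - P/35400) has equilibria where dP/dt = 0, i.e. P = 0 or P = 35400.
The coefficient (1 - P/K) = 0 when P = K, identifying K = 35400 as the carrying capacity.
(a) K = 35400; (b) equilibria P = 0 and P = 35400.


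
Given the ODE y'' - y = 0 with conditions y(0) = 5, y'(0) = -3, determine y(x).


Characteristic roots of r² - 1 = 0 are 1, -1.
General solution y = c₁ e^(x) + c₂ e^(-x).
Apply y(0) = 5: c₁ + c₂ = 5. Apply y'(0) = -3: 1 c₁ - 1 c₂ = -3.
Solve: c₁ = 1, c₂ = 4.
Particular solution: y = e^(x) + 4e^(-x).


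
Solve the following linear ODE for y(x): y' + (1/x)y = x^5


P(x) = 1/x ⇒ μ = x^1.
(x^1 y)' = x^6 ⇒ x^1 y = x^7/(7) + C.
Solve for y: y = (1/7)x^6 + C/x^1.


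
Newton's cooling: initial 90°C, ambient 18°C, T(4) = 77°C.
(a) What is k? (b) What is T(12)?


Newton's law: T(t) = T_a + (T₀ - T_a)e^(-kt).
(a) Use T(4) = 77: (77 - 18)/(90 - 18) = e^(-k·4), so k = -ln(0.819)/4 ≈ 0.0498.
(b) Apply k to t = 12: T(12) = 18 + (72)e^(-0.597) ≈ 57.6°C.


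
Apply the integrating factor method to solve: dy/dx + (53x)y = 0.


P(x) = 53x ⇒ μ = e^((53/2)x²).
Q(x) = 0 so μ y is constant: y = Ce^(-(53/2)x²).


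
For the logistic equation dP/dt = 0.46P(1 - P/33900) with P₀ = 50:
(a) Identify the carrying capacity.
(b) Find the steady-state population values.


Logistic ODE dP/dt = 0.46P(1 - P/33900) has equilibria where dP/dt = 0, i.e. P = 0 or P = 33900.
The coefficient (1 - P/K) = 0 when P = K, identifying K = 33900 as the carrying capacity.
(a) K = 33900; (b) equilibria P = 0 and P = 33900.


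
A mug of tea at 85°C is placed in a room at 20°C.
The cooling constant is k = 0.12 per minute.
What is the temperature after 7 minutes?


Newton's law: dT/dt = -k(T - T_a) has solution T(t) = T_a + (T₀ - T_a)e^(-kt).
Plug in T_a = 20, T₀ = 85, k = 0.12, t = 7: T(7) = 20 + (65)e^(-0.84) ≈ 48.1°C.


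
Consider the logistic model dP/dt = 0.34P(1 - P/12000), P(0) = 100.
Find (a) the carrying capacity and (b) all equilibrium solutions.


Logistic ODE dP/dt = 0.34P(1 - P/12000) has equilibria where dP/dt = 0, i.e. P = 0 or P = 12000.
The coefficient (1 - P/K) = 0 when P = K, identifying K = 12000 as the carrying capacity.
(a) K = 12000; (b) equilibria P = 0 and P = 12000.


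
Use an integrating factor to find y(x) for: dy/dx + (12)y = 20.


P(x) = 12, Q(x) = 20; integrating factor μ = e^(12x).
(μ y)' = 20e^(12x) ⇒ μ y = (5/3)e^(12x) + C.
Divide by μ: y = 5/3 + Ce^(-12x).


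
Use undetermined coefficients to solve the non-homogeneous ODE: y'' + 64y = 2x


Homogeneous: r² + 64 = 0 ⇒ r = ±8i, y_h = C₁cos(8x) + C₂sin(8x).
Polynomial forcing; try y_p = Ax + B. Then y_p'' + 64 y_p = 64(Ax + B) = 2x, so B = 0 and A = 1/32.
General solution: y = C₁cos(8x) + C₂sin(8x) + (1/32)x.


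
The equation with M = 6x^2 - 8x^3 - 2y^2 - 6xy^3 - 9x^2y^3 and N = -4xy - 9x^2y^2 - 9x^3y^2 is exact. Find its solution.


Check exactness: ∂M/∂y = -4y - 18xy^2 - 27x^2y^2 and ∂N/∂x = -4y - 18xy^2 - 27x^2y^2; equal, so the equation is exact.
Integrate M with respect to x (treating y as constant): ∫M dx = 2x^3 - 2x^4 - 2xy^2 - 3x^2y^3 - 3x^3y^3 + h(y).
Differentiate w.r.t. y and set equal to N: all terms match, so h'(y) = 0 and h is a constant absorbed into C.
General solution: 2x^3 - 2x^4 - 2xy^2 - 3x^2y^3 - 3x^3y^3 = C.


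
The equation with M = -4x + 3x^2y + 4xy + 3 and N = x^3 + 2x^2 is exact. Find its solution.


Check exactness: ∂M/∂y = 3x^2 + 4x and ∂N/∂x = 3x^2 + 4x; equal, so the equation is exact.
Integrate M with respect to x (treating y as constant): ∫M dx = -2x^2 + x^3y + 2x^2y + 3x + h(y).
Differentiate w.r.t. y and set equal to N: all terms match, so h'(y) = 0 and h is a constant absorbed into C.
General solution: -2x^2 + x^3y + 2x^2y + 3x = C.


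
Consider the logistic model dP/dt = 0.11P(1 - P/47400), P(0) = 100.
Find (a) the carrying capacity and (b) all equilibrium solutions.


Logistic ODE dP/dt = 0.11P(1 - P/47400) has equilibria where dP/dt = 0, i.e. P = 0 or P = 47400.
The coefficient (1 - P/K) = 0 when P = K, identifying K = 47400 as the carrying capacity.
(a) K = 47400; (b) equilibria P = 0 and P = 47400.


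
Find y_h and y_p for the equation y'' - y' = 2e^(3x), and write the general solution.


Characteristic roots of r² - r = 0 are 1, 0.
y_h = C₁e^(x) + C₂.
Forcing exponent 3 is not a characteristic root; try y_p = Ae^(3x).
Substitute: A·(9 + (-1)·3 + (0)) = A·6 = 2, so A = 1/3.
General solution: y = C₁e^(x) + C₂ + (1/3)e^(3x).


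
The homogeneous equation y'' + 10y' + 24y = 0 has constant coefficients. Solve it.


Characteristic equation: r² + 10r + 24 = 0.
Factor: (r + 4)(r + 6) = 0 ⇒ r = -4, -6 (distinct real).
General solution: y = C₁e^(-4x) + C₂e^(-6x).


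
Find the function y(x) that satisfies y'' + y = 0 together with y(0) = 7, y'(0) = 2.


Characteristic roots of r² + 1 = 0 are ±1i, so y = C₁cos(x) + C₂sin(x).
Apply y(0) = 7: C₁ = 7. Differentiate and apply y'(0) = 2: 1·C₂ = 2, so C₂ = 2.
Particular solution: y = 7cos(x) + 2sin(x).


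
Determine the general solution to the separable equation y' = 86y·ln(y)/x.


Separate: dy/[y ln(y)] = 86 dx/x.
Substitute u = ln(y): du/u = 86 dx/x.
Integrate: ln|ln(y)| = 86ln|x| + C₀, hence ln(y) = C·x^86.


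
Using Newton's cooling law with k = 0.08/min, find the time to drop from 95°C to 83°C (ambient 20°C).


From T(t) = T_a + (T₀ - T_a)e^(-kt), set T(t) = 83:
(83 - 20) / (95 - 20) = e^(-0.08t), so t = -ln(0.840)/0.08 ≈ 2.2 minutes.


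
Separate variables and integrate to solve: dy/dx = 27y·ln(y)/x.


Separate: dy/[y ln(y)] = 27 dx/x.
Substitute u = ln(y): du/u = 27 dx/x.
Integrate: ln|ln(y)| = 27ln|x| + C₀, hence ln(y) = C·x^27.


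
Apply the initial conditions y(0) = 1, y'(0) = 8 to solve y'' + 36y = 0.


Characteristic roots of r² + 36 = 0 are ±6i, so y = C₁cos(6x) + C₂sin(6x).
Apply y(0) = 1: C₁ = 1. Differentiate and apply y'(0) = 8: 6·C₂ = 8, so C₂ = 4/3.
Particular solution: y = cos(6x) + (4/3)sin(6x).


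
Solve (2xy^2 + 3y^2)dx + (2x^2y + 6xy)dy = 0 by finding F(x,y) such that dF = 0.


Check exactness: ∂M/∂y = 4xy + 6y and ∂N/∂x = 4xy + 6y; equal, so the equation is exact.
Integrate M with respect to x (treating y as constant): ∫M dx = x^2y^2 + 3xy^2 + h(y).
Differentiate w.r.t. y and set equal to N: all terms match, so h'(y) = 0 and h is a constant absorbed into C.
General solution: x^2y^2 + 3xy^2 = C.


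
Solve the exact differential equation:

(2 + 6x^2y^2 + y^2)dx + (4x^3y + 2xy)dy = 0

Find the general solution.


Check exactness: ∂M/∂y = 12x^2y + 2y and ∂N/∂x = 12x^2y + 2y; equal, so the equation is exact.
Integrate M with respect to x (treating y as constant): ∫M dx = 2x + 2x^3y^2 + xy^2 + h(y).
Differentiate w.r.t. y and set equal to N: all terms match, so h'(y) = 0 and h is a constant absorbed into C.
General solution: 2x + 2x^3y^2 + xy^2 = C.


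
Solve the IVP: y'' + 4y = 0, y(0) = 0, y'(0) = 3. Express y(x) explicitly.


Characteristic roots of r² + 4 = 0 are ±2i, so y = C₁cos(2x) + C₂sin(2x).
Apply y(0) = 0: C₁ = 0. Differentiate and apply y'(0) = 3: 2·C₂ = 3, so C₂ = 3/2.
Particular solution: y = (3/2)sin(2x).


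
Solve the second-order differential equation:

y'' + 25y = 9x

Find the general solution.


Homogeneous: r² + 25 = 0 ⇒ r = ±5i, y_h = C₁cos(5x) + C₂sin(5x).
Polynomial forcing; try y_p = Ax + B. Then y_p'' + 25 y_p = 25(Ax + B) = 9x, so B = 0 and A = 9/25.
General solution: y = C₁cos(5x) + C₂sin(5x) + (9/25)x.


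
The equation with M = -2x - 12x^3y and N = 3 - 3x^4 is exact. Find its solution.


Check exactness: ∂M/∂y = -12x^3 and ∂N/∂x = -12x^3; equal, so the equation is exact.
Integrate M with respect to x (treating y as constant): ∫M dx = -x^2 - 3x^4y + h(y).
Differentiate w.r.t. y and set equal to N: the x-dependent terms already match, leaving h'(y) = 3. Integrate: h(y) = 3y.
So F(x,y) = 3y - x^2 - 3x^4y.
General solution: 3y - x^2 - 3x^4y = C.


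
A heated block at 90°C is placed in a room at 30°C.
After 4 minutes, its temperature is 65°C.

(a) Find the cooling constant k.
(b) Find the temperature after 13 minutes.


Newton's law: T(t) = T_a + (T₀ - T_a)e^(-kt).
(a) Use T(4) = 65: (65 - 30)/(90 - 30) = e^(-k·4), so k = -ln(0.583)/4 ≈ 0.1347.
(b) Apply k to t = 13: T(13) = 30 + (60)e^(-1.752) ≈ 40.4°C.


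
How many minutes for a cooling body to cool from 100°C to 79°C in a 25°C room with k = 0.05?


From T(t) = T_a + (T₀ - T_a)e^(-kt), set T(t) = 79:
(79 - 25) / (100 - 25) = e^(-0.05t), so t = -ln(0.720)/0.05 ≈ 6.6 minutes.


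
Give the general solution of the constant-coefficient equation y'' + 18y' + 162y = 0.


Characteristic equation: r² + 18r + 162 = 0.
Discriminant is negative; roots r = -9 ± 9i (complex conjugate pair).
General solution uses e^(α x)(C₁ cos(β x) + C₂ sin(β x)): y = e^(-9x)(C₁cos(9x) + C₂sin(9x)).


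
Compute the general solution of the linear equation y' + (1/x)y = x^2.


P(x) = 1/x ⇒ μ = x^1.
(x^1 y)' = x^3 ⇒ x^1 y = x^4/(4) + C.
Solve for y: y = (1/4)x^3 + C/x^1.


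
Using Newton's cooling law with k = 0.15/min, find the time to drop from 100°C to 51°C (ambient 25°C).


From T(t) = T_a + (T₀ - T_a)e^(-kt), set T(t) = 51:
(51 - 25) / (100 - 25) = e^(-0.15t), so t = -ln(0.347)/0.15 ≈ 7.1 minutes.


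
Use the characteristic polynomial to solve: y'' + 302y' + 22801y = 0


Characteristic equation: r² + 302r + 22801 = 0, i.e. (r + 151)² = 0.
Repeated root r = -151; include an x factor for the second linearly independent solution.
General solution: y = (C₁ + C₂x)e^(-151x).


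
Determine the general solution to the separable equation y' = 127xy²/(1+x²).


Separate: dy/y² = 127x/(1+x²) dx.
Integrate LHS: ∫ dy/y² = -1/y.
Integrate RHS via u = 1+x²: (127/2)ln(1+x²) + C.
Result: -1/y = (127/2)ln(1+x²) + C.


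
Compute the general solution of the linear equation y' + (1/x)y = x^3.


P(x) = 1/x ⇒ μ = x^1.
(x^1 y)' = x^4 ⇒ x^1 y = x^5/(5) + C.
Solve for y: y = (1/5)x^4 + C/x^1.


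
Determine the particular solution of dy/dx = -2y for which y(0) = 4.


General solution of y' = -2y is y = Ce^(-2x).
Apply y(0) = 4: C = 4.
Particular solution: y = 4e^(-2x).


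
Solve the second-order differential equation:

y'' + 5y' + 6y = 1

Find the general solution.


Characteristic roots of r² + 5r + 6 = 0 are -3, -2.
y_h = C₁e^(-3x) + C₂e^(-2x).
Constant forcing; try y_p = A. Then 6A = 1 ⇒ A = 1/6.
General solution: y = C₁e^(-3x) + C₂e^(-2x) + 1/6.


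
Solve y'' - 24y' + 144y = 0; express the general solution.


Characteristic equation: r² - 24r + 144 = 0, i.e. (r - 12)² = 0.
Repeated root r = 12; include an x factor for the second linearly independent solution.
General solution: y = (C₁ + C₂x)e^(12x).


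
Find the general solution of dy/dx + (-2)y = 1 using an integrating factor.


P(x) = -2 ⇒ μ = e^(-2x).
(μ y)' = e^(-2x) ⇒ μ y = -(1/2)e^(-2x) + C.
Divide by μ: y = -1/2 + Ce^(2x).


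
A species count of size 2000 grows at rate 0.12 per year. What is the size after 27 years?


The ODE dP/dt = 0.12P has solution P(t) = P(0)e^(0.12t).
Substitute P(0) = 2000 and t = 27: P(27) = 2000 e^(3.24) ≈ 51067.


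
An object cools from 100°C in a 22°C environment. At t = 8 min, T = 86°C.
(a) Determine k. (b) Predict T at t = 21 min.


Newton's law: T(t) = T_a + (T₀ - T_a)e^(-kt).
(a) Use T(8) = 86: (86 - 22)/(100 - 22) = e^(-k·8), so k = -ln(0.821)/8 ≈ 0.0247.
(b) Apply k to t = 21: T(21) = 22 + (78)e^(-0.519) ≈ 68.4°C.


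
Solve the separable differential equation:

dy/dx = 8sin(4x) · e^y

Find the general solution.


Separate: e^(-y) dy = 8sin(4x) dx.
Integrate: -e^(-y) = -2cos(4x) + C₀.
Rearrange: e^(-y) = 2cos(4x) + C.
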